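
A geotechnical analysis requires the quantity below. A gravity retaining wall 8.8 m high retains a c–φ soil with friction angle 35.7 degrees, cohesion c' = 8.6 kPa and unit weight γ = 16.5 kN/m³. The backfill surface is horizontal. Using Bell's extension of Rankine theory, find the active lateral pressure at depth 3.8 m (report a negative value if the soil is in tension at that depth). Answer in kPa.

7.67 kPa

K_a = (1 − sin φ)/(1 + sin φ) = 0.2630.
σ_a = K_a γ z − 2c√K_a = 0.2630×16.5×3.8 − 2×8.6×0.5128 = 7.669 kPa.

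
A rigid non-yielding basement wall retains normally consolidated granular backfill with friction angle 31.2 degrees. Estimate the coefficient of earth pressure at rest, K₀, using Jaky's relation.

0.482

K₀ = 1 − sin φ' = 1 − sin 31.2° = 0.4820.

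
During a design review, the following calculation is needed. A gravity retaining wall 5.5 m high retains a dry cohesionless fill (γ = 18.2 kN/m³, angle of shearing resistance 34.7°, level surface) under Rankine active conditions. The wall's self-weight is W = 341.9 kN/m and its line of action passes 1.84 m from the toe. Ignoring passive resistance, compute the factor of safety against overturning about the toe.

K_a = tan²(45° − 34.7°/2) = 0.2745.
P_a = ½K_aγH² = 0.5×0.2745×18.2×5.5² = 75.55 kN/m, acting at H/3 = 1.833 m above the base.
Overturning moment M_o = P_a × H/3 = 75.55 × 1.833 = 138.5.
Resisting moment M_r = W × 1.84 = 341.9 × 1.84 = 629.1.
FS_overturning = M_r/M_o = 629.1/138.5 = 4.542.

4.54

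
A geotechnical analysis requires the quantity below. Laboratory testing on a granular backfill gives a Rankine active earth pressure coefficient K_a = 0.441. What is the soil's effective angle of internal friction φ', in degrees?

K_a = tan²(45° − φ/2) ⇒ 45° − φ/2 = arctan(√0.441) = 33.59°.
φ = 2(45° − 33.59°) = 22.83°.

22.8°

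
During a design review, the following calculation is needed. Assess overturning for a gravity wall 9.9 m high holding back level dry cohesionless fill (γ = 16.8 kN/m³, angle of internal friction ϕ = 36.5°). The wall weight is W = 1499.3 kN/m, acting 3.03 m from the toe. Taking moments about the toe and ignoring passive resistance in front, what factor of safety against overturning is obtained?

6.58

K_a = tan²(45° − 36.5°/2) = 0.2541.
P_a = ½K_aγH² = 0.5×0.2541×16.8×9.9² = 209.2 kN/m, acting at H/3 = 3.300 m above the base.
Overturning moment M_o = P_a × H/3 = 209.2 × 3.300 = 690.2.
Resisting moment M_r = W × 3.03 = 1499.3 × 3.03 = 4543.
FS_overturning = M_r/M_o = 4543/690.2 = 6.582.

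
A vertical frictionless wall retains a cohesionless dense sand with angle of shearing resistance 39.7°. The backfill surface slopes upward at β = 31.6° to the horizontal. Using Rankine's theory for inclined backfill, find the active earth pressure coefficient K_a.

K_a = cos β · (cos β − √(cos²β − cos²φ)) / (cos β + √(cos²β − cos²φ)).
cos β = 0.8517, cos φ = 0.7694, √(cos²β − cos²φ) = 0.3653.
K_a = 0.8517 × (0.8517 − 0.3653)/(0.8517 + 0.3653) = 0.3404.

0.340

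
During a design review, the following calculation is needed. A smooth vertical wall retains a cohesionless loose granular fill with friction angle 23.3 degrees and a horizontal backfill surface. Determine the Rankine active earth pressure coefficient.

0.433

K_a = (1 − sin φ)/(1 + sin φ) = (1 − sin 23.3°)/(1 + sin 23.3°) = 0.4331.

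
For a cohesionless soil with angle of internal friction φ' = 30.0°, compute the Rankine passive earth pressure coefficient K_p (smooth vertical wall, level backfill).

K_p = (1 + sin φ)/(1 − sin φ) = tan²(45° + 30.0°/2) = 3.000.

3.00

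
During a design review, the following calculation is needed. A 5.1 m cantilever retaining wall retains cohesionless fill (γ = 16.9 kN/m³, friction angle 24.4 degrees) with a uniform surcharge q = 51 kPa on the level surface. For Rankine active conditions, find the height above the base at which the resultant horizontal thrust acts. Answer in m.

K_a = 0.4153.
Triangular part P₁ = ½K_aγH² = 91.28 at H/3 = 1.700 m; rectangular part P₂ = K_a q H = 108.0 at H/2 = 2.550 m.
ȳ = (P₁·1.700 + P₂·2.550)/(P₁+P₂) = 2.161 m.

2.16 m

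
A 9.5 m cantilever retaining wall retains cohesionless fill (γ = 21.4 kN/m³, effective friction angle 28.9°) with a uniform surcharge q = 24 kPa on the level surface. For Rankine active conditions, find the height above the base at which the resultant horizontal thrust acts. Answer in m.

K_a = 0.3484.
Triangular part P₁ = ½K_aγH² = 336.4 at H/3 = 3.167 m; rectangular part P₂ = K_a q H = 79.43 at H/2 = 4.750 m.
ȳ = (P₁·3.167 + P₂·4.750)/(P₁+P₂) = 3.469 m.

3.47 m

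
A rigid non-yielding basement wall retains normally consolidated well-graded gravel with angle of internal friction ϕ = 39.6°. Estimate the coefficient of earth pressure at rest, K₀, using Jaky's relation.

0.363

K₀ = 1 − sin φ' = 1 − sin 39.6° = 0.3626.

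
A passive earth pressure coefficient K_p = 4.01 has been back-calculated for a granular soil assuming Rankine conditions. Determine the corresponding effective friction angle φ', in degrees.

36.9°

K_p = (1+sin φ)/(1−sin φ) ⇒ sin φ = (K_p − 1)/(K_p + 1) = 0.6008.
φ = arcsin(0.6008) = 36.93°.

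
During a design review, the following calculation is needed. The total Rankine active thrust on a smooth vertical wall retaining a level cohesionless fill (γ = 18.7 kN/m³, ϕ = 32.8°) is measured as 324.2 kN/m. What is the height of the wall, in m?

K_a = 0.2973. P_a = ½ K_a γ H² ⇒ H = √(2P_a/(K_a γ)).
H = √(2×324.2/(0.2973×18.7)) = 10.80 m.

10.8 m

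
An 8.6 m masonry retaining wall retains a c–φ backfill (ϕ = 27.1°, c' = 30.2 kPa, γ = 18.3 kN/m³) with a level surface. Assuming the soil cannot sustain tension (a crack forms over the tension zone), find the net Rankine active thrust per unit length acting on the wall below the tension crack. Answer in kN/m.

35.1 kN/m

K_a = 0.3741; √K_a = 0.6116.
Tension-crack depth z_c = 2c/(γ√K_a) = 2×30.2/(18.3×0.6116) = 5.397 m.
σ_a at base = K_a γ H − 2c√K_a = 0.3741×18.3×8.6 − 2×30.2×0.6116 = 21.93 kPa.
P_a = ½ × 21.93 × (H − z_c) = 0.5×21.93×3.203 = 35.12 kN/m.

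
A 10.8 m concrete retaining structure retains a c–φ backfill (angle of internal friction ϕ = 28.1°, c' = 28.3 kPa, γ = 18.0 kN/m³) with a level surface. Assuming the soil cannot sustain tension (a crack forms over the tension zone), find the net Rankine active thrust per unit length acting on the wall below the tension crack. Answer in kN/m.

99.9 kN/m

K_a = 0.3596; √K_a = 0.5997.
Tension-crack depth z_c = 2c/(γ√K_a) = 2×28.3/(18.0×0.5997) = 5.244 m.
σ_a at base = K_a γ H − 2c√K_a = 0.3596×18.0×10.8 − 2×28.3×0.5997 = 35.97 kPa.
P_a = ½ × 35.97 × (H − z_c) = 0.5×35.97×5.556 = 99.92 kN/m.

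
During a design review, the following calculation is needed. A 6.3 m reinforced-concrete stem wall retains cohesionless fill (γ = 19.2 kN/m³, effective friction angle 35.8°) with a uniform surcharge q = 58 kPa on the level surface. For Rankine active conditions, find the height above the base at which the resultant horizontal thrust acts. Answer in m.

2.61 m

K_a = 0.2619.
Triangular part P₁ = ½K_aγH² = 99.78 at H/3 = 2.100 m; rectangular part P₂ = K_a q H = 95.68 at H/2 = 3.150 m.
ȳ = (P₁·2.100 + P₂·3.150)/(P₁+P₂) = 2.614 m.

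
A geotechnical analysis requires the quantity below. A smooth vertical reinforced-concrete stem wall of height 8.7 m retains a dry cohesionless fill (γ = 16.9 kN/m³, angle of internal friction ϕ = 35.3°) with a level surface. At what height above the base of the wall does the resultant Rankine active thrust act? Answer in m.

2.90 m

K_a = 0.2675.
The pressure distribution is triangular, so the resultant acts at H/3 above the base = 8.7/3 = 2.900 m.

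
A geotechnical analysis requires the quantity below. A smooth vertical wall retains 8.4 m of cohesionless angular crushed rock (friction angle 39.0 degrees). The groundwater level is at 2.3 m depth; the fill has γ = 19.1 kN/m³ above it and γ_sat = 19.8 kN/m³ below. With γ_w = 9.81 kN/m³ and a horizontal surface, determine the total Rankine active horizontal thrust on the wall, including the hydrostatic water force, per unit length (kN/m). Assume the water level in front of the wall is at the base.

K_a = tan²(45° − φ/2) = 0.2275.
γ' = 19.8 − 9.81 = 9.990 kN/m³. Depth below WT = 6.1 m.
σ'_h at WT = K_a γ d_w = 9.994 kPa; at base = 9.994 + K_a γ' × 6.1 = 23.86 kPa.
P₁ (0–2.3 m) = ½×9.994×2.3 = 11.49. P₂ (2.3–8.4 m) = ½(9.994+23.86)×6.1 = 103.3.
P_w = ½ γ_w h₂² = 0.5×9.81×6.1² = 182.5. Total = 11.49+103.3+182.5 = 297.3 kN/m.

297 kN/m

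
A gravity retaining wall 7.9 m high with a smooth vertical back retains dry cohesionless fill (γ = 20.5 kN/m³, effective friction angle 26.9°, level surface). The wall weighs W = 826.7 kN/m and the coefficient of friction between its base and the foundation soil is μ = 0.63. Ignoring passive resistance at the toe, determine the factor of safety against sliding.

K_a = tan²(45° − 26.9°/2) = 0.3770.
P_a = ½K_aγH² = 0.5×0.3770×20.5×7.9² = 241.2 kN/m, acting at H/3 = 2.633 m above the base.
FS_sliding = μW / P_a = 0.63×826.7 / 241.2 = 2.160.

2.16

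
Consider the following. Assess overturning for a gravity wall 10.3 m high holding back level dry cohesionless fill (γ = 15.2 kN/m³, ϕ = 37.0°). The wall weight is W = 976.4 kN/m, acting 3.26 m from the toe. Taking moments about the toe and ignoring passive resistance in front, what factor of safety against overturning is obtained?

K_a = tan²(45° − 37.0°/2) = 0.2486.
P_a = ½K_aγH² = 0.5×0.2486×15.2×10.3² = 200.4 kN/m, acting at H/3 = 3.433 m above the base.
Overturning moment M_o = P_a × H/3 = 200.4 × 3.433 = 688.1.
Resisting moment M_r = W × 3.26 = 976.4 × 3.26 = 3183.
FS_overturning = M_r/M_o = 3183/688.1 = 4.626.

4.63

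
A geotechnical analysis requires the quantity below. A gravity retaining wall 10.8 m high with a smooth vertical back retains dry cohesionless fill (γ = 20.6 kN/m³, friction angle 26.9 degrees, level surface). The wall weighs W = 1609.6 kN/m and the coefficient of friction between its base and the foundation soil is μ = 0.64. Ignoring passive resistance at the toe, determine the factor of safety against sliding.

2.27

K_a = tan²(45° − 26.9°/2) = 0.3770.
P_a = ½K_aγH² = 0.5×0.3770×20.6×10.8² = 452.9 kN/m, acting at H/3 = 3.600 m above the base.
FS_sliding = μW / P_a = 0.64×1609.6 / 452.9 = 2.274.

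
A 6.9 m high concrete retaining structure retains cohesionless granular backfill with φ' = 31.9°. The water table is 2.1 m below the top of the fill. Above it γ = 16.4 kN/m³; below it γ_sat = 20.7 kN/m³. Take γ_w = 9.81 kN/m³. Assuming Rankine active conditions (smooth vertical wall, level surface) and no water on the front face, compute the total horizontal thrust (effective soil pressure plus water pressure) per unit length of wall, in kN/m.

214 kN/m

K_a = tan²(45° − φ/2) = 0.3085.
γ' = 20.7 − 9.81 = 10.89 kN/m³. Depth below WT = 4.8 m.
σ'_h at WT = K_a γ d_w = 10.63 kPa; at base = 10.63 + K_a γ' × 4.8 = 26.75 kPa.
P₁ (0–2.1 m) = ½×10.63×2.1 = 11.16. P₂ (2.1–6.9 m) = ½(10.63+26.75)×4.8 = 89.71.
P_w = ½ γ_w h₂² = 0.5×9.81×4.8² = 113.0. Total = 11.16+89.71+113.0 = 213.9 kN/m.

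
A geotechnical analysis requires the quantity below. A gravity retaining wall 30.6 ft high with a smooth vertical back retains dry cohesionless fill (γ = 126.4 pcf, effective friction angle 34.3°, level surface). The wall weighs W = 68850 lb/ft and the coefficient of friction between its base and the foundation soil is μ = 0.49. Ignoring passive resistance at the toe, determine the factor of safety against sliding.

K_a = tan²(45° − 34.3°/2) = 0.2792.
P_a = ½K_aγH² = 0.5×0.2792×126.4×30.6² = 16520 lb/ft, acting at H/3 = 10.20 ft above the base.
FS_sliding = μW / P_a = 0.49×68850 / 16520 = 2.042.

2.04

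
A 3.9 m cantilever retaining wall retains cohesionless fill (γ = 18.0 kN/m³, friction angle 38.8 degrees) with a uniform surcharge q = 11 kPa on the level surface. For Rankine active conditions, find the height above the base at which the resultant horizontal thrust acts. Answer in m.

1.46 m

K_a = 0.2296.
Triangular part P₁ = ½K_aγH² = 31.42 at H/3 = 1.300 m; rectangular part P₂ = K_a q H = 9.848 at H/2 = 1.950 m.
ȳ = (P₁·1.300 + P₂·1.950)/(P₁+P₂) = 1.455 m.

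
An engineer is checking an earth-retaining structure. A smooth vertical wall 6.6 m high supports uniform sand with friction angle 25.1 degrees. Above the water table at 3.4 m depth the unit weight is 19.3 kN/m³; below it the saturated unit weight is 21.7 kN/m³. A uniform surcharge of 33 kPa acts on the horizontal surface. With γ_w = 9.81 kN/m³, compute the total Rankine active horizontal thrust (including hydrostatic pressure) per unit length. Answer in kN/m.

K_a = tan²(45° − φ/2) = 0.4043.
γ' = 21.7 − 9.81 = 11.89 kN/m³. h₂ = H − d_w = 3.2 m.
σ'_h: at surface K_a·q = 13.34; at WT K_a(q+γd_w) = 39.87; at base K_a(q+γd_w+γ'h₂) = 55.25 kPa.
P₁ = ½(13.34+39.87)×3.4 = 90.46; P₂ = ½(39.87+55.25)×3.2 = 152.2; P_w = ½γ_w h₂² = 50.23.
Total = 90.46+152.2+50.23 = 292.9 kN/m.

293 kN/m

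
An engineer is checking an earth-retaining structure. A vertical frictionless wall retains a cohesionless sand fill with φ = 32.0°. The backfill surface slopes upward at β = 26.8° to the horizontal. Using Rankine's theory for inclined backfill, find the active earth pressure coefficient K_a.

0.468

K_a = cos β · (cos β − √(cos²β − cos²φ)) / (cos β + √(cos²β − cos²φ)).
cos β = 0.8926, cos φ = 0.8480, √(cos²β − cos²φ) = 0.2784.
K_a = 0.8926 × (0.8926 − 0.2784)/(0.8926 + 0.2784) = 0.4681.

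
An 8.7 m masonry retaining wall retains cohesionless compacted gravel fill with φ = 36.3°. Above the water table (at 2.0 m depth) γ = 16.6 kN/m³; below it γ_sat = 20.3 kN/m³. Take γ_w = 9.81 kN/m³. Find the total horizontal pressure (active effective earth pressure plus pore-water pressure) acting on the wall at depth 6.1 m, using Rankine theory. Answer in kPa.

K_a = (1 − sin φ)/(1 + sin φ) = 0.2563.
γ' = 20.3 − 9.81 = 10.49 kN/m³.
Effective vertical stress at 6.1 m: σ'_v = 16.6×2.0 + 10.49×4.10 = 76.21 kPa.
σ'_h = K_a σ'_v = 0.2563 × 76.21 = 19.53 kPa; u = γ_w × 4.10 = 40.22 kPa.
Total σ_h = 19.53 + 40.22 = 59.75 kPa.

59.8 kPa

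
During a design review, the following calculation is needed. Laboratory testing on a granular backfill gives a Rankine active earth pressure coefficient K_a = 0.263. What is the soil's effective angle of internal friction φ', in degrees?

35.7°

K_a = tan²(45° − φ/2) ⇒ 45° − φ/2 = arctan(√0.263) = 27.15°.
φ = 2(45° − 27.15°) = 35.70°.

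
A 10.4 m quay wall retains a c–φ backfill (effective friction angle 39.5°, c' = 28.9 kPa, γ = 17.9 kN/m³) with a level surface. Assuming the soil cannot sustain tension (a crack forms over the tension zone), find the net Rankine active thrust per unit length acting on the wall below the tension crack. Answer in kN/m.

K_a = 0.2224; √K_a = 0.4716.
Tension-crack depth z_c = 2c/(γ√K_a) = 2×28.9/(17.9×0.4716) = 6.847 m.
σ_a at base = K_a γ H − 2c√K_a = 0.2224×17.9×10.4 − 2×28.9×0.4716 = 14.15 kPa.
P_a = ½ × 14.15 × (H − z_c) = 0.5×14.15×3.553 = 25.14 kN/m.

25.1 kN/m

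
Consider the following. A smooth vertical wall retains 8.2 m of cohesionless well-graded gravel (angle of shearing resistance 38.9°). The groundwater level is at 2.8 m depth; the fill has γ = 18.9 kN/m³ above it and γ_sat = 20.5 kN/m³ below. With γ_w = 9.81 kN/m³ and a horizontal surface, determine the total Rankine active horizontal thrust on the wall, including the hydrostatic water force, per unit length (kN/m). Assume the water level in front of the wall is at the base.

K_a = tan²(45° − φ/2) = 0.2285.
γ' = 20.5 − 9.81 = 10.69 kN/m³. Depth below WT = 5.4 m.
σ'_h at WT = K_a γ d_w = 12.09 kPa; at base = 12.09 + K_a γ' × 5.4 = 25.29 kPa.
P₁ (0–2.8 m) = ½×12.09×2.8 = 16.93. P₂ (2.8–8.2 m) = ½(12.09+25.29)×5.4 = 100.9.
P_w = ½ γ_w h₂² = 0.5×9.81×5.4² = 143.0. Total = 16.93+100.9+143.0 = 260.9 kN/m.

261 kN/m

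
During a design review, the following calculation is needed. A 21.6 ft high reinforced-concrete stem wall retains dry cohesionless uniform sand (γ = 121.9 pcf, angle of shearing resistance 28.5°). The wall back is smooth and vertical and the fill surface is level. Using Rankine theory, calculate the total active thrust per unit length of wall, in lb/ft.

K_a = tan²(45° − φ/2) = 0.3540.
P_a = ½ K_a γ H² = 0.5 × 0.3540 × 121.9 × 21.6² = 10070 lb/ft.

10100 lb/ft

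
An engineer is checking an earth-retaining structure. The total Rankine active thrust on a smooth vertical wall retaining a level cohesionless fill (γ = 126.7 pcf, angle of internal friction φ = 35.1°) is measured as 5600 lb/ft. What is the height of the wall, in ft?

K_a = 0.2698. P_a = ½ K_a γ H² ⇒ H = √(2P_a/(K_a γ)).
H = √(2×5600/(0.2698×126.7)) = 18.10 ft.

18.1 ft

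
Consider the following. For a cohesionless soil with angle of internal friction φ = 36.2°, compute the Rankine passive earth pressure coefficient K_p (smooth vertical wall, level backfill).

K_p = (1 + sin φ)/(1 − sin φ) = tan²(45° + 36.2°/2) = 3.885.

3.89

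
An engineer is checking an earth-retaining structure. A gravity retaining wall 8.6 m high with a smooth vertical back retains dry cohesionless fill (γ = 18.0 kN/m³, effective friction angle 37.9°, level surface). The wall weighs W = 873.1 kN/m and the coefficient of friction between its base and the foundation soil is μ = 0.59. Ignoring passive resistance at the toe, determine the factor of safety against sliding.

K_a = tan²(45° − 37.9°/2) = 0.2389.
P_a = ½K_aγH² = 0.5×0.2389×18.0×8.6² = 159.0 kN/m, acting at H/3 = 2.867 m above the base.
FS_sliding = μW / P_a = 0.59×873.1 / 159.0 = 3.239.

3.24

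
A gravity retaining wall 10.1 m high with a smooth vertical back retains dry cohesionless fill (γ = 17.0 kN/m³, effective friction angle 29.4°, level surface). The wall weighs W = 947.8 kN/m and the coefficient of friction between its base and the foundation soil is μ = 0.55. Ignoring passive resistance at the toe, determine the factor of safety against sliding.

K_a = tan²(45° − 29.4°/2) = 0.3415.
P_a = ½K_aγH² = 0.5×0.3415×17.0×10.1² = 296.1 kN/m, acting at H/3 = 3.367 m above the base.
FS_sliding = μW / P_a = 0.55×947.8 / 296.1 = 1.761.

1.76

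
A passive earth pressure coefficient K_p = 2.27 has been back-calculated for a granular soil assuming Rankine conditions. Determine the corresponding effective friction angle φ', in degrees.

K_p = (1+sin φ)/(1−sin φ) ⇒ sin φ = (K_p − 1)/(K_p + 1) = 0.3884.
φ = arcsin(0.3884) = 22.85°.

22.9°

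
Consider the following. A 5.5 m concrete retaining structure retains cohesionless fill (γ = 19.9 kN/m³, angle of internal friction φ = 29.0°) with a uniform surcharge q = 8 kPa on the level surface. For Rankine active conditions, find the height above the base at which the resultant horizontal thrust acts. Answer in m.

K_a = 0.3470.
Triangular part P₁ = ½K_aγH² = 104.4 at H/3 = 1.833 m; rectangular part P₂ = K_a q H = 15.27 at H/2 = 2.750 m.
ȳ = (P₁·1.833 + P₂·2.750)/(P₁+P₂) = 1.950 m.

1.95 m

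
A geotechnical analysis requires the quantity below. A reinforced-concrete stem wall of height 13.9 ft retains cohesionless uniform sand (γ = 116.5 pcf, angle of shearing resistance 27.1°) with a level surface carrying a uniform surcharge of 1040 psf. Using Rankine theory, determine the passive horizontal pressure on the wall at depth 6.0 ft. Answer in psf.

4650 psf

K_p = (1 + sin φ)/(1 − sin φ) = 2.673.
σ_v = γz + q = 116.5 × 6.0 + 1040 = 1739 psf.
σ_h = K_p σ_v = 2.673 × 1739 = 4649 psf.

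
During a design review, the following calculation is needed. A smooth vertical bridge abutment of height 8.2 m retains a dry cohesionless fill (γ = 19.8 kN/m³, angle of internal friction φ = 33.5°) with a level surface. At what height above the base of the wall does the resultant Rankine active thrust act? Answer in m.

2.73 m

K_a = 0.2887.
The pressure distribution is triangular, so the resultant acts at H/3 above the base = 8.2/3 = 2.733 m.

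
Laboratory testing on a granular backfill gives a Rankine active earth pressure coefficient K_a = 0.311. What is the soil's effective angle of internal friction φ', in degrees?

K_a = tan²(45° − φ/2) ⇒ 45° − φ/2 = arctan(√0.311) = 29.15°.
φ = 2(45° − 29.15°) = 31.71°.

31.7°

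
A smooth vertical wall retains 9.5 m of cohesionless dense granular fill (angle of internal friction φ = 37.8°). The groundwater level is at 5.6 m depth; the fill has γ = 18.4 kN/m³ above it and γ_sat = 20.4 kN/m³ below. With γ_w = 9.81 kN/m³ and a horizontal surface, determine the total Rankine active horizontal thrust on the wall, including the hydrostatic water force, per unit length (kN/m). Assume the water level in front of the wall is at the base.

260 kN/m

K_a = tan²(45° − φ/2) = 0.2400.
γ' = 20.4 − 9.81 = 10.59 kN/m³. Depth below WT = 3.9 m.
σ'_h at WT = K_a γ d_w = 24.73 kPa; at base = 24.73 + K_a γ' × 3.9 = 34.64 kPa.
P₁ (0–5.6 m) = ½×24.73×5.6 = 69.24. P₂ (5.6–9.5 m) = ½(24.73+34.64)×3.9 = 115.8.
P_w = ½ γ_w h₂² = 0.5×9.81×3.9² = 74.61. Total = 69.24+115.8+74.61 = 259.6 kN/m.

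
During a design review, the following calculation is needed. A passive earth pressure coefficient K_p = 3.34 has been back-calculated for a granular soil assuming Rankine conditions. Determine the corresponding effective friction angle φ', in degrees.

K_p = (1+sin φ)/(1−sin φ) ⇒ sin φ = (K_p − 1)/(K_p + 1) = 0.5392.
φ = arcsin(0.5392) = 32.63°.

32.6°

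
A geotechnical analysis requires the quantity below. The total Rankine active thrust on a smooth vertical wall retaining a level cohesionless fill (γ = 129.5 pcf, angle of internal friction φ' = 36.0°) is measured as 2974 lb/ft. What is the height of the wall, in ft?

K_a = 0.2596. P_a = ½ K_a γ H² ⇒ H = √(2P_a/(K_a γ)).
H = √(2×2974/(0.2596×129.5)) = 13.30 ft.

13.3 ft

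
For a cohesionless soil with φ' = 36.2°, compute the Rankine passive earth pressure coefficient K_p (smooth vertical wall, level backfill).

K_p = (1 + sin φ)/(1 − sin φ) = tan²(45° + 36.2°/2) = 3.885.

3.89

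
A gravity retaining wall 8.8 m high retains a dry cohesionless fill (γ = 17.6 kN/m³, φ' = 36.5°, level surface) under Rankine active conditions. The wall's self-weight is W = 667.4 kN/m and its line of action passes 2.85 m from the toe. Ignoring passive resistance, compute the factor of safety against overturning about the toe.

3.75

K_a = tan²(45° − 36.5°/2) = 0.2541.
P_a = ½K_aγH² = 0.5×0.2541×17.6×8.8² = 173.1 kN/m, acting at H/3 = 2.933 m above the base.
Overturning moment M_o = P_a × H/3 = 173.1 × 2.933 = 507.9.
Resisting moment M_r = W × 2.85 = 667.4 × 2.85 = 1902.
FS_overturning = M_r/M_o = 1902/507.9 = 3.745.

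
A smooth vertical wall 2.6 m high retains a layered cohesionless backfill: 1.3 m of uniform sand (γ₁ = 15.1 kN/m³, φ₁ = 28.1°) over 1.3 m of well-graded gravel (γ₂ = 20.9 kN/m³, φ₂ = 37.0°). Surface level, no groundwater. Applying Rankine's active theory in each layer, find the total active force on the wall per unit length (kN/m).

K_a1 = tan²(45°−28.1°/2) = 0.3596; K_a2 = tan²(45°−37.0°/2) = 0.2486.
Layer 1: σ at base = K_a1 γ₁ h₁ = 7.059 kPa; P₁ = ½×7.059×1.3 = 4.588.
Layer 2: σ_v at top = γ₁h₁ = 19.63; σ_h top = K_a2×19.63 = 4.880; σ_h base = K_a2×(19.63+20.9×1.3) = 11.63.
P₂ = ½(4.880+11.63)×1.3 = 10.73. Total P_a = 4.588+10.73 = 15.32 kN/m.

15.3 kN/m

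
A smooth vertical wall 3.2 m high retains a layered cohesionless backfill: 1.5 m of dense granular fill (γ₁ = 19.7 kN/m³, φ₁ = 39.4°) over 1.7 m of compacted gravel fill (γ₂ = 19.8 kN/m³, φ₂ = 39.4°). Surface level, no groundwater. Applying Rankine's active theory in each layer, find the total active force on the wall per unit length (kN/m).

K_a1 = tan²(45°−39.4°/2) = 0.2234; K_a2 = tan²(45°−39.4°/2) = 0.2234.
Layer 1: σ at base = K_a1 γ₁ h₁ = 6.603 kPa; P₁ = ½×6.603×1.5 = 4.952.
Layer 2: σ_v at top = γ₁h₁ = 29.55; σ_h top = K_a2×29.55 = 6.603; σ_h base = K_a2×(29.55+19.8×1.7) = 14.12.
P₂ = ½(6.603+14.12)×1.7 = 17.62. Total P_a = 4.952+17.62 = 22.57 kN/m.

22.6 kN/m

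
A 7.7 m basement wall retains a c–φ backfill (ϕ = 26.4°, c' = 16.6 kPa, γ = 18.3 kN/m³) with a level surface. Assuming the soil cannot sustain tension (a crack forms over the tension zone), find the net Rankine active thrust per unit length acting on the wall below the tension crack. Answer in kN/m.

80.2 kN/m

K_a = 0.3844; √K_a = 0.6200.
Tension-crack depth z_c = 2c/(γ√K_a) = 2×16.6/(18.3×0.6200) = 2.926 m.
σ_a at base = K_a γ H − 2c√K_a = 0.3844×18.3×7.7 − 2×16.6×0.6200 = 33.59 kPa.
P_a = ½ × 33.59 × (H − z_c) = 0.5×33.59×4.774 = 80.17 kN/m.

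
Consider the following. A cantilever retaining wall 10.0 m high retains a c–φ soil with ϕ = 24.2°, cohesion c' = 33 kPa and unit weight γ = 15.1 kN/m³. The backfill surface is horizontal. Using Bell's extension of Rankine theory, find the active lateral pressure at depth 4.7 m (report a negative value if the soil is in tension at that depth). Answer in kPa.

K_a = (1 − sin φ)/(1 + sin φ) = 0.4185.
σ_a = K_a γ z − 2c√K_a = 0.4185×15.1×4.7 − 2×33×0.6469 = -13.00 kPa.

-13.0 kPa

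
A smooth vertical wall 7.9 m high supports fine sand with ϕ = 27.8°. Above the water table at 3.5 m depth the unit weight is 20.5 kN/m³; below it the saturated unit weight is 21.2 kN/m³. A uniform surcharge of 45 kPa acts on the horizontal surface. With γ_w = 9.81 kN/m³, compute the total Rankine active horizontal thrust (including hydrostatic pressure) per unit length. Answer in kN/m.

425 kN/m

K_a = tan²(45° − φ/2) = 0.3639.
γ' = 21.2 − 9.81 = 11.39 kN/m³. h₂ = H − d_w = 4.4 m.
σ'_h: at surface K_a·q = 16.38; at WT K_a(q+γd_w) = 42.48; at base K_a(q+γd_w+γ'h₂) = 60.72 kPa.
P₁ = ½(16.38+42.48)×3.5 = 103.0; P₂ = ½(42.48+60.72)×4.4 = 227.1; P_w = ½γ_w h₂² = 94.96.
Total = 103.0+227.1+94.96 = 425.0 kN/m.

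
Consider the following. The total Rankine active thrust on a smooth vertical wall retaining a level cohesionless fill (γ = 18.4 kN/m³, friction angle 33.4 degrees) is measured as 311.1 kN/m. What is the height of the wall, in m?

10.8 m

K_a = 0.2899. P_a = ½ K_a γ H² ⇒ H = √(2P_a/(K_a γ)).
H = √(2×311.1/(0.2899×18.4)) = 10.80 m.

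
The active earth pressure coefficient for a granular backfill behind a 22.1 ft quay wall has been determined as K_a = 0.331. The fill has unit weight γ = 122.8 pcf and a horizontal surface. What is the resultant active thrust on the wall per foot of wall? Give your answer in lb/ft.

9930 lb/ft

P = ½ K_a γ H² = 0.5 × 0.331 × 122.8 × 22.1² = 9926 lb/ft.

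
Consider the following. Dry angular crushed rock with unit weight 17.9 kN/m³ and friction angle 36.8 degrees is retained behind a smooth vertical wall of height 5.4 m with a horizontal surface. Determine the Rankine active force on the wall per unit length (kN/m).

K_a = tan²(45° − φ/2) = 0.2508.
P_a = ½ K_a γ H² = 0.5 × 0.2508 × 17.9 × 5.4² = 65.44 kN/m.

65.4 kN/m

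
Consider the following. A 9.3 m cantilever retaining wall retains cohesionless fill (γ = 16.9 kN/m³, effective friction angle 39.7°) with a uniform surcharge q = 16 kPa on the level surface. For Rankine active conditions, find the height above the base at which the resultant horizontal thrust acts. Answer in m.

3.36 m

K_a = 0.2204.
Triangular part P₁ = ½K_aγH² = 161.1 at H/3 = 3.100 m; rectangular part P₂ = K_a q H = 32.80 at H/2 = 4.650 m.
ȳ = (P₁·3.100 + P₂·4.650)/(P₁+P₂) = 3.362 m.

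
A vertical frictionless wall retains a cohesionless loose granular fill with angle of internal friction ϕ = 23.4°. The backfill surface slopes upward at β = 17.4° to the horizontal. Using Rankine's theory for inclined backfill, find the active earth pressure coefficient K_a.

0.544

K_a = cos β · (cos β − √(cos²β − cos²φ)) / (cos β + √(cos²β − cos²φ)).
cos β = 0.9542, cos φ = 0.9178, √(cos²β − cos²φ) = 0.2613.
K_a = 0.9542 × (0.9542 − 0.2613)/(0.9542 + 0.2613) = 0.5439.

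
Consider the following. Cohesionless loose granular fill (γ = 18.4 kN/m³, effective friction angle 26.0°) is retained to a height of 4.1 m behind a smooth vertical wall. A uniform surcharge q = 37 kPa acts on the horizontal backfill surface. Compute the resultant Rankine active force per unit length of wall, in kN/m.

K_a = tan²(45° − φ/2) = 0.3905.
Soil triangle: ½ K_a γ H² = 0.5×0.3905×18.4×4.1² = 60.39 kN/m.
Surcharge rectangle: K_a q H = 0.3905×37×4.1 = 59.23 kN/m.
Total = 60.39 + 59.23 = 119.6 kN/m.

120 kN/m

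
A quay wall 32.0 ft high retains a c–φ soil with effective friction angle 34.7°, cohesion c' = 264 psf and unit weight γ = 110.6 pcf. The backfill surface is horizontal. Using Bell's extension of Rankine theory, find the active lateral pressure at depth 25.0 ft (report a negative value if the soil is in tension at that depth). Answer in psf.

K_a = (1 − sin φ)/(1 + sin φ) = 0.2745.
σ_a = K_a γ z − 2c√K_a = 0.2745×110.6×25.0 − 2×264×0.5239 = 482.3 psf.

482 psf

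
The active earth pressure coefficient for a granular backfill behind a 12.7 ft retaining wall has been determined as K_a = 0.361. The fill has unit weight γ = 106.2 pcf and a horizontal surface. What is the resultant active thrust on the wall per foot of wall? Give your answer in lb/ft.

3090 lb/ft

P = ½ K_a γ H² = 0.5 × 0.361 × 106.2 × 12.7² = 3092 lb/ft.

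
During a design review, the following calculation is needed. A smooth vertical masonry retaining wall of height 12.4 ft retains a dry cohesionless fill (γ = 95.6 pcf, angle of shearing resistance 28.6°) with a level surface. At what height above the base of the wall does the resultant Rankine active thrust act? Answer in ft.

K_a = 0.3525.
The pressure distribution is triangular, so the resultant acts at H/3 above the base = 12.4/3 = 4.133 ft.

4.13 ft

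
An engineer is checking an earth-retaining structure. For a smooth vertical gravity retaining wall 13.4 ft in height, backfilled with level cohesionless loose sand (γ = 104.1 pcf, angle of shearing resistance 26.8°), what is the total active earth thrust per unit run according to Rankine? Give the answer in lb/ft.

K_a = tan²(45° − φ/2) = 0.3785.
P_a = ½ K_a γ H² = 0.5 × 0.3785 × 104.1 × 13.4² = 3537 lb/ft.

3540 lb/ft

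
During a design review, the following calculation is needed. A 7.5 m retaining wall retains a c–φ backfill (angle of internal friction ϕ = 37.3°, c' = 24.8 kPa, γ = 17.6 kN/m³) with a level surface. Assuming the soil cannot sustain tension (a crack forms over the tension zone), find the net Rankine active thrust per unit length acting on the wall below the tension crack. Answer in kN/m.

7.08 kN/m

K_a = 0.2453; √K_a = 0.4953.
Tension-crack depth z_c = 2c/(γ√K_a) = 2×24.8/(17.6×0.4953) = 5.690 m.
σ_a at base = K_a γ H − 2c√K_a = 0.2453×17.6×7.5 − 2×24.8×0.4953 = 7.817 kPa.
P_a = ½ × 7.817 × (H − z_c) = 0.5×7.817×1.810 = 7.076 kN/m.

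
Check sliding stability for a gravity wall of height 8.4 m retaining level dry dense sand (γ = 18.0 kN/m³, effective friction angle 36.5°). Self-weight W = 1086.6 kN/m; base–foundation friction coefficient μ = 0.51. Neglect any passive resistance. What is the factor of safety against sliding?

K_a = tan²(45° − 36.5°/2) = 0.2541.
P_a = ½K_aγH² = 0.5×0.2541×18.0×8.4² = 161.3 kN/m, acting at H/3 = 2.800 m above the base.
FS_sliding = μW / P_a = 0.51×1086.6 / 161.3 = 3.435.

3.43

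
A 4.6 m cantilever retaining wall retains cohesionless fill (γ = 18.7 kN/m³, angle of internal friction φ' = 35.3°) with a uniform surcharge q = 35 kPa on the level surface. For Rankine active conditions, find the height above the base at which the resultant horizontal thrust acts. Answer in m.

K_a = 0.2675.
Triangular part P₁ = ½K_aγH² = 52.93 at H/3 = 1.533 m; rectangular part P₂ = K_a q H = 43.07 at H/2 = 2.300 m.
ȳ = (P₁·1.533 + P₂·2.300)/(P₁+P₂) = 1.877 m.

1.88 m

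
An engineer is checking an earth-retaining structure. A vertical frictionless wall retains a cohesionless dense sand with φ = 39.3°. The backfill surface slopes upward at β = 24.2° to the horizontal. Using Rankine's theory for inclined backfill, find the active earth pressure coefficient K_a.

K_a = cos β · (cos β − √(cos²β − cos²φ)) / (cos β + √(cos²β − cos²φ)).
cos β = 0.9121, cos φ = 0.7738, √(cos²β − cos²φ) = 0.4828.
K_a = 0.9121 × (0.9121 − 0.4828)/(0.9121 + 0.4828) = 0.2807.

0.281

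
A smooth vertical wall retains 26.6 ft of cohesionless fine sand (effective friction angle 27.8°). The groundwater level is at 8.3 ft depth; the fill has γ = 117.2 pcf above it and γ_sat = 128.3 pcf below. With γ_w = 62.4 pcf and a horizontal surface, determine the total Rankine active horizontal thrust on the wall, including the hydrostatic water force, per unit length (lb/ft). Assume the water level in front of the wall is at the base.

K_a = tan²(45° − φ/2) = 0.3639.
γ' = 128.3 − 62.4 = 65.90 pcf. Depth below WT = 18.3 ft.
σ'_h at WT = K_a γ d_w = 354.0 psf; at base = 354.0 + K_a γ' × 18.3 = 792.8 psf.
P₁ (0–8.3 ft) = ½×354.0×8.3 = 1469. P₂ (8.3–26.6 ft) = ½(354.0+792.8)×18.3 = 10490.
P_w = ½ γ_w h₂² = 0.5×62.4×18.3² = 10450. Total = 1469+10490+10450 = 22410 lb/ft.

22400 lb/ft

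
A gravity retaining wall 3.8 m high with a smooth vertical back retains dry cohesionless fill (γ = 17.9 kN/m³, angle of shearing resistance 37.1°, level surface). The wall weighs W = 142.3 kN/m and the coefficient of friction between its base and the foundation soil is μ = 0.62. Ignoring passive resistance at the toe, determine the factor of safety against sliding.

K_a = tan²(45° − 37.1°/2) = 0.2475.
P_a = ½K_aγH² = 0.5×0.2475×17.9×3.8² = 31.99 kN/m, acting at H/3 = 1.267 m above the base.
FS_sliding = μW / P_a = 0.62×142.3 / 31.99 = 2.758.

2.76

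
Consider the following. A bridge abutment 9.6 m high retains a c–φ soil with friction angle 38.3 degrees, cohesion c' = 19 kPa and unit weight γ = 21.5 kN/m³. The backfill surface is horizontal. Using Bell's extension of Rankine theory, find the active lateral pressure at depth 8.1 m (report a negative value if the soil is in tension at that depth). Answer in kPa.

K_a = (1 − sin φ)/(1 + sin φ) = 0.2347.
σ_a = K_a γ z − 2c√K_a = 0.2347×21.5×8.1 − 2×19×0.4845 = 22.47 kPa.

22.5 kPa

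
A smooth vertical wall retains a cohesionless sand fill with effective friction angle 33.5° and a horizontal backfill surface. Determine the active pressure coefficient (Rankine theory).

K_a = (1 − sin φ)/(1 + sin φ) = (1 − sin 33.5°)/(1 + sin 33.5°) = 0.2887.

0.289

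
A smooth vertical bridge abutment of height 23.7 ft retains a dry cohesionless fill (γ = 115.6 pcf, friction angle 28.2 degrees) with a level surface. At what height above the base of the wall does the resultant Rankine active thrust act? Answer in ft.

7.90 ft

K_a = 0.3582.
The pressure distribution is triangular, so the resultant acts at H/3 above the base = 23.7/3 = 7.900 ft.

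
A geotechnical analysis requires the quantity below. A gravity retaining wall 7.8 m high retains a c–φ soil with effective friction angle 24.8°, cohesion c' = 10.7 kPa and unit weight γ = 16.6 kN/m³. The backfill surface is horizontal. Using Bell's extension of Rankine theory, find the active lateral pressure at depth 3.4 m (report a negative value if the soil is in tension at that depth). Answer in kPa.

K_a = (1 − sin φ)/(1 + sin φ) = 0.4090.
σ_a = K_a γ z − 2c√K_a = 0.4090×16.6×3.4 − 2×10.7×0.6395 = 9.398 kPa.

9.40 kPa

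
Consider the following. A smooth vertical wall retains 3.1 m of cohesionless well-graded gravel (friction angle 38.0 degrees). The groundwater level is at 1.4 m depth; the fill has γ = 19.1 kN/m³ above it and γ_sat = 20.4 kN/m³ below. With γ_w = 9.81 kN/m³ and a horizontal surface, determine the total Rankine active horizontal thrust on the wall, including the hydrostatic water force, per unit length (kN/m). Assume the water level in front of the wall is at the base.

K_a = tan²(45° − φ/2) = 0.2379.
γ' = 20.4 − 9.81 = 10.59 kN/m³. Depth below WT = 1.7 m.
σ'_h at WT = K_a γ d_w = 6.361 kPa; at base = 6.361 + K_a γ' × 1.7 = 10.64 kPa.
P₁ (0–1.4 m) = ½×6.361×1.4 = 4.453. P₂ (1.4–3.1 m) = ½(6.361+10.64)×1.7 = 14.45.
P_w = ½ γ_w h₂² = 0.5×9.81×1.7² = 14.18. Total = 4.453+14.45+14.18 = 33.08 kN/m.

33.1 kN/m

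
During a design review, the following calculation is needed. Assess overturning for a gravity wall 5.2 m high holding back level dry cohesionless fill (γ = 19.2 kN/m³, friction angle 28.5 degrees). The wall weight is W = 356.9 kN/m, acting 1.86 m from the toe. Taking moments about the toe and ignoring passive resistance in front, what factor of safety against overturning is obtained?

4.17

K_a = tan²(45° − 28.5°/2) = 0.3540.
P_a = ½K_aγH² = 0.5×0.3540×19.2×5.2² = 91.88 kN/m, acting at H/3 = 1.733 m above the base.
Overturning moment M_o = P_a × H/3 = 91.88 × 1.733 = 159.3.
Resisting moment M_r = W × 1.86 = 356.9 × 1.86 = 663.8.
FS_overturning = M_r/M_o = 663.8/159.3 = 4.168.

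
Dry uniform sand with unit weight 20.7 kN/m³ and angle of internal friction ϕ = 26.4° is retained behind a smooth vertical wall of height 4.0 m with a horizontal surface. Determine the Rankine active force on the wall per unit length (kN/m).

63.7 kN/m

K_a = tan²(45° − φ/2) = 0.3844.
P_a = ½ K_a γ H² = 0.5 × 0.3844 × 20.7 × 4.0² = 63.66 kN/m.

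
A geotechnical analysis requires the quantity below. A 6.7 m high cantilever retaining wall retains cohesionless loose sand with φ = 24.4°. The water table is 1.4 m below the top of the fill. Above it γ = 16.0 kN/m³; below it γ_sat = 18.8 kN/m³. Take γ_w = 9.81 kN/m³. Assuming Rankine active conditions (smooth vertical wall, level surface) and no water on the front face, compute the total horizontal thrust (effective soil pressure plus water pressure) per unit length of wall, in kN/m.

246 kN/m

K_a = tan²(45° − φ/2) = 0.4153.
γ' = 18.8 − 9.81 = 8.990 kN/m³. Depth below WT = 5.3 m.
σ'_h at WT = K_a γ d_w = 9.303 kPa; at base = 9.303 + K_a γ' × 5.3 = 29.09 kPa.
P₁ (0–1.4 m) = ½×9.303×1.4 = 6.512. P₂ (1.4–6.7 m) = ½(9.303+29.09)×5.3 = 101.7.
P_w = ½ γ_w h₂² = 0.5×9.81×5.3² = 137.8. Total = 6.512+101.7+137.8 = 246.0 kN/m.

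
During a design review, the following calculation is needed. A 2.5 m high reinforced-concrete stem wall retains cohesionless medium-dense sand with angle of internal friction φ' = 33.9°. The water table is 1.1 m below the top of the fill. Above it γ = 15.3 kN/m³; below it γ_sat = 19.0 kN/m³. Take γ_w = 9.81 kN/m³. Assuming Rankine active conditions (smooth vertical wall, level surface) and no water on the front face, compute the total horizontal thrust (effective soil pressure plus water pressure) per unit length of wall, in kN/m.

21.5 kN/m

K_a = tan²(45° − φ/2) = 0.2839.
γ' = 19.0 − 9.81 = 9.190 kN/m³. Depth below WT = 1.4 m.
σ'_h at WT = K_a γ d_w = 4.778 kPa; at base = 4.778 + K_a γ' × 1.4 = 8.431 kPa.
P₁ (0–1.1 m) = ½×4.778×1.1 = 2.628. P₂ (1.1–2.5 m) = ½(4.778+8.431)×1.4 = 9.246.
P_w = ½ γ_w h₂² = 0.5×9.81×1.4² = 9.614. Total = 2.628+9.246+9.614 = 21.49 kN/m.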